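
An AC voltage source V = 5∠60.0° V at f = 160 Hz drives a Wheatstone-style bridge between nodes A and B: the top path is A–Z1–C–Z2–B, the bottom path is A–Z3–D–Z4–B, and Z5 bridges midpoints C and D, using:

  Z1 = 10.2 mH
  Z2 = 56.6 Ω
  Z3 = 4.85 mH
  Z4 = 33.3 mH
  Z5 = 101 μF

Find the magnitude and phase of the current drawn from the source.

Step 1 — Angular frequency: ω = 2π·f = 2π·160 = 1005 rad/s.
Step 2 — Component impedances:
  Z1: Z = jωL = j·1005·0.0102 = 0 + j10.25 Ω
  Z2: Z = R = 56.6 Ω
  Z3: Z = jωL = j·1005·0.00485 = 0 + j4.876 Ω
  Z4: Z = jωL = j·1005·0.0333 = 0 + j33.48 Ω
  Z5: Z = 1/(jωC) = -j/(ω·C) = 0 - j9.849 Ω
Step 3 — Bridge requires nodal analysis (the Z5 bridge couples midpoints C and D, so the two paths cannot be reduced to a simple series/parallel combination). Setting node B to ground and injecting 1 A at node A, the 3-node admittance system at A, C, D solves to V_A = Z_AB = 10.42 + j32.88 Ω = 34.49∠72.4° Ω.
Step 4 — Source phasor: V = 5∠60.0° V = 2.5 + j4.33 V.
Step 5 — Ohm's law: I = V / Z_total = (2.5 + j4.33) / (10.42 + j32.88) = 0.1416 - j0.03119 A.
Step 6 — Convert to polar: |I| = 0.145 A, ∠I = -12.4°.

I = 0.145∠-12.4° A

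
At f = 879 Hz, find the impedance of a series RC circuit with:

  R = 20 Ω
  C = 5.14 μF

Step 1 — Angular frequency: ω = 2π·f = 2π·879 = 5523 rad/s.
Step 2 — Component impedances:
  R: Z = R = 20 Ω
  C: Z = 1/(jωC) = -j/(ω·C) = 0 - j35.23 Ω
Step 3 — Series combination: Z_total = R + C = 20 - j35.23 Ω = 40.51∠-60.4° Ω.

Z = 20 - j35.23 Ω = 40.51∠-60.4° Ω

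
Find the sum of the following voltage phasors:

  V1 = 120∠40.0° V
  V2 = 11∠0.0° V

Step 1 — Convert each phasor to rectangular form:
  V1 = 120·(cos(40.0°) + j·sin(40.0°)) = 91.93 + j77.13 V
  V2 = 11·(cos(0.0°) + j·sin(0.0°)) = 11 V
Step 2 — Sum components: V_total = 102.9 + j77.13 V.
Step 3 — Convert to polar: |V_total| = 128.6 V, ∠V_total = 36.8°.

V_total = 128.6∠36.8° V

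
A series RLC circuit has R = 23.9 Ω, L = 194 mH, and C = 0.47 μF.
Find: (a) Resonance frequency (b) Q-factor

Step 1 — Resonance condition Im(Z)=0 gives ω₀ = 1/√(LC).
Step 2 — ω₀ = 1/√(0.194·4.7e-07) = 3312 rad/s.
Step 3 — f₀ = ω₀/(2π) = 527.1 Hz.
Step 4 — Series Q: Q = ω₀L/R = 3312·0.194/23.9 = 26.88.

(a) f₀ = 527.1 Hz  (b) Q = 26.88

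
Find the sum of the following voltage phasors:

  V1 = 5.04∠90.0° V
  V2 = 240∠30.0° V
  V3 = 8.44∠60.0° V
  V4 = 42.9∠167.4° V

Step 1 — Convert each phasor to rectangular form:
  V1 = 5.04·(cos(90.0°) + j·sin(90.0°)) = 0 + j5.04 V
  V2 = 240·(cos(30.0°) + j·sin(30.0°)) = 207.8 + j120 V
  V3 = 8.44·(cos(60.0°) + j·sin(60.0°)) = 4.22 + j7.309 V
  V4 = 42.9·(cos(167.4°) + j·sin(167.4°)) = -41.87 + j9.358 V
Step 2 — Sum components: V_total = 170.2 + j141.7 V.
Step 3 — Convert to polar: |V_total| = 221.5 V, ∠V_total = 39.8°.

V_total = 221.5∠39.8° V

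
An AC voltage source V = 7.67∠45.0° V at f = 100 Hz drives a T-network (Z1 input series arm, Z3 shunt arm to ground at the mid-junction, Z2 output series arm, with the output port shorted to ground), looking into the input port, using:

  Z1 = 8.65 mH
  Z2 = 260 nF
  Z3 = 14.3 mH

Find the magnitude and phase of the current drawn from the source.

Step 1 — Angular frequency: ω = 2π·f = 2π·100 = 628.3 rad/s.
Step 2 — Component impedances:
  Z1: Z = jωL = j·628.3·0.00865 = 0 + j5.435 Ω
  Z2: Z = 1/(jωC) = -j/(ω·C) = 0 - j6121 Ω
  Z3: Z = jωL = j·628.3·0.0143 = 0 + j8.985 Ω
Step 3 — With the output port shorted to ground, the output series arm Z2 runs from the junction to ground; the shunt arm Z3 also runs from the junction to ground. They appear in parallel: Z3 || Z2 = 0 + j8.998 Ω.
Step 4 — Series with input arm Z1: Z_in = Z1 + (Z3 || Z2) = 0 + j14.43 Ω = 14.43∠90.0° Ω.
Step 5 — Source phasor: V = 7.67∠45.0° V = 5.424 + j5.424 V.
Step 6 — Ohm's law: I = V / Z_total = (5.424 + j5.424) / (0 + j14.43) = 0.3758 - j0.3758 A.
Step 7 — Convert to polar: |I| = 0.5314 A, ∠I = -45.0°.

I = 0.5314∠-45.0° A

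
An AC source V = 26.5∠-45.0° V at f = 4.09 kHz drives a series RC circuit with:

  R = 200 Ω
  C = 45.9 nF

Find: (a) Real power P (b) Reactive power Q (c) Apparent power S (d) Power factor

Step 1 — Angular frequency: ω = 2π·f = 2π·4090 = 2.57e+04 rad/s.
Step 2 — Component impedances:
  R: Z = R = 200 Ω
  C: Z = 1/(jωC) = -j/(ω·C) = 0 - j847.8 Ω
Step 3 — Series combination: Z_total = R + C = 200 - j847.8 Ω = 871.1∠-76.7° Ω.
Step 4 — Source phasor: V = 26.5∠-45.0° V = 18.74 - j18.74 V.
Step 5 — Current: I = V / Z = 0.02588 + j0.016 A = 0.03042∠31.7° A.
Step 6 — Complex power: S = V·I* = 0.1851 - j0.7847 VA.
Step 7 — Real power: P = Re(S) = 0.1851 W.
Step 8 — Reactive power: Q = Im(S) = -0.7847 VAR.
Step 9 — Apparent power: |S| = 0.8062 VA.
Step 10 — Power factor: PF = P/|S| = 0.2296 (leading).

(a) P = 0.1851 W  (b) Q = -0.7847 VAR  (c) S = 0.8062 VA  (d) PF = 0.2296 (leading)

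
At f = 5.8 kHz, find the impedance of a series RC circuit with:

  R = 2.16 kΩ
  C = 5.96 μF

Step 1 — Angular frequency: ω = 2π·f = 2π·5800 = 3.644e+04 rad/s.
Step 2 — Component impedances:
  R: Z = R = 2160 Ω
  C: Z = 1/(jωC) = -j/(ω·C) = 0 - j4.604 Ω
Step 3 — Series combination: Z_total = R + C = 2160 - j4.604 Ω = 2160∠-0.1° Ω.

Z = 2160 - j4.604 Ω = 2160∠-0.1° Ω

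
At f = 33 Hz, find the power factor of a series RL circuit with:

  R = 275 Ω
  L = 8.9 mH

Step 1 — Angular frequency: ω = 2π·f = 2π·33 = 207.3 rad/s.
Step 2 — Component impedances:
  R: Z = R = 275 Ω
  L: Z = jωL = j·207.3·0.0089 = 0 + j1.845 Ω
Step 3 — Series combination: Z_total = R + L = 275 + j1.845 Ω = 275∠0.4° Ω.
Step 4 — Power factor: PF = cos(φ) = Re(Z)/|Z| = 275/275 = 1.
Step 5 — Type: Im(Z) = 1.845 ⇒ lagging (phase φ = 0.4°).

PF = 1 (lagging, φ = 0.4°)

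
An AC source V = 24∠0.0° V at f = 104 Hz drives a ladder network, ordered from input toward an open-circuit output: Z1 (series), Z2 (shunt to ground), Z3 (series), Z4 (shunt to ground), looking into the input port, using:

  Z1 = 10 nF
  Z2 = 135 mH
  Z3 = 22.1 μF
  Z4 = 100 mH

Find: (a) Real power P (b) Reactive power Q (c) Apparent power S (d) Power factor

Step 1 — Angular frequency: ω = 2π·f = 2π·104 = 653.5 rad/s.
Step 2 — Component impedances:
  Z1: Z = 1/(jωC) = -j/(ω·C) = 0 - j1.53e+05 Ω
  Z2: Z = jωL = j·653.5·0.135 = 0 + j88.22 Ω
  Z3: Z = 1/(jωC) = -j/(ω·C) = 0 - j69.25 Ω
  Z4: Z = jωL = j·653.5·0.1 = 0 + j65.35 Ω
Step 3 — Ladder network (open output): work backward from the far end, alternating series and parallel combinations. Z_in = 0 - j1.53e+05 Ω = 1.53e+05∠-90.0° Ω.
Step 4 — Source phasor: V = 24∠0.0° V = 24 V.
Step 5 — Current: I = V / Z = 0 + j0.0001568 A = 0.0001568∠90.0° A.
Step 6 — Complex power: S = V·I* = 0 - j0.003764 VA.
Step 7 — Real power: P = Re(S) = 0 W.
Step 8 — Reactive power: Q = Im(S) = -0.003764 VAR.
Step 9 — Apparent power: |S| = 0.003764 VA.
Step 10 — Power factor: PF = P/|S| = 0 (leading).

(a) P = 0 W  (b) Q = -0.003764 VAR  (c) S = 0.003764 VA  (d) PF = 0 (leading)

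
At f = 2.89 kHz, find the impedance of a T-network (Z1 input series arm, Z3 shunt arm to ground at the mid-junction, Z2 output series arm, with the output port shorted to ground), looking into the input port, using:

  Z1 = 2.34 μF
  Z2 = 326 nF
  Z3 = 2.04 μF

Step 1 — Angular frequency: ω = 2π·f = 2π·2890 = 1.816e+04 rad/s.
Step 2 — Component impedances:
  Z1: Z = 1/(jωC) = -j/(ω·C) = 0 - j23.53 Ω
  Z2: Z = 1/(jωC) = -j/(ω·C) = 0 - j168.9 Ω
  Z3: Z = 1/(jωC) = -j/(ω·C) = 0 - j27 Ω
Step 3 — With the output port shorted to ground, the output series arm Z2 runs from the junction to ground; the shunt arm Z3 also runs from the junction to ground. They appear in parallel: Z3 || Z2 = 0 - j23.28 Ω.
Step 4 — Series with input arm Z1: Z_in = Z1 + (Z3 || Z2) = 0 - j46.81 Ω = 46.81∠-90.0° Ω.

Z = 0 - j46.81 Ω = 46.81∠-90.0° Ω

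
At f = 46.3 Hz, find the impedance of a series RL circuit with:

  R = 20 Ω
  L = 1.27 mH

Step 1 — Angular frequency: ω = 2π·f = 2π·46.3 = 290.9 rad/s.
Step 2 — Component impedances:
  R: Z = R = 20 Ω
  L: Z = jωL = j·290.9·0.00127 = 0 + j0.3695 Ω
Step 3 — Series combination: Z_total = R + L = 20 + j0.3695 Ω = 20∠1.1° Ω.

Z = 20 + j0.3695 Ω = 20∠1.1° Ω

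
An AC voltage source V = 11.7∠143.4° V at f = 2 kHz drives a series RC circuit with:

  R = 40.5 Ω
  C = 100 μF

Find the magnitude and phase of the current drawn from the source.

Step 1 — Angular frequency: ω = 2π·f = 2π·2000 = 1.257e+04 rad/s.
Step 2 — Component impedances:
  R: Z = R = 40.5 Ω
  C: Z = 1/(jωC) = -j/(ω·C) = 0 - j0.7958 Ω
Step 3 — Series combination: Z_total = R + C = 40.5 - j0.7958 Ω = 40.51∠-1.1° Ω.
Step 4 — Source phasor: V = 11.7∠143.4° V = -9.393 + j6.976 V.
Step 5 — Ohm's law: I = V / Z_total = (-9.393 + j6.976) / (40.5 - j0.7958) = -0.2352 + j0.1676 A.
Step 6 — Convert to polar: |I| = 0.2888 A, ∠I = 144.5°.

I = 0.2888∠144.5° A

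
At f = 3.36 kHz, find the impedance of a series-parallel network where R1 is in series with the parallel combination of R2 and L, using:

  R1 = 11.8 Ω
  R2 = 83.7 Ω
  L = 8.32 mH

Step 1 — Angular frequency: ω = 2π·f = 2π·3360 = 2.111e+04 rad/s.
Step 2 — Component impedances:
  R1: Z = R = 11.8 Ω
  R2: Z = R = 83.7 Ω
  L: Z = jωL = j·2.111e+04·0.00832 = 0 + j175.6 Ω
Step 3 — Parallel branch: R2 || L = 1/(1/R2 + 1/L) = 68.21 + j32.5 Ω.
Step 4 — Series with R1: Z_total = R1 + (R2 || L) = 80.01 + j32.5 Ω = 86.36∠22.1° Ω.

Z = 80.01 + j32.5 Ω = 86.36∠22.1° Ω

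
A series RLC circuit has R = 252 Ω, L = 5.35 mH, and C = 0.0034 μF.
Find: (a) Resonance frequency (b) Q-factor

Step 1 — Resonance condition Im(Z)=0 gives ω₀ = 1/√(LC).
Step 2 — ω₀ = 1/√(0.00535·3.4e-09) = 2.345e+05 rad/s.
Step 3 — f₀ = ω₀/(2π) = 3.732e+04 Hz.
Step 4 — Series Q: Q = ω₀L/R = 2.345e+05·0.00535/252 = 4.978.

(a) f₀ = 3.732e+04 Hz  (b) Q = 4.978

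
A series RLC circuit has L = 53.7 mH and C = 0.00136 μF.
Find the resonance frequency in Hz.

Step 1 — Resonance condition Im(Z)=0 gives ω₀ = 1/√(LC).
Step 2 — ω₀ = 1/√(0.0537·1.36e-09) = 1.17e+05 rad/s.
Step 3 — f₀ = ω₀/(2π) = 1.862e+04 Hz.

f₀ = 1.862e+04 Hz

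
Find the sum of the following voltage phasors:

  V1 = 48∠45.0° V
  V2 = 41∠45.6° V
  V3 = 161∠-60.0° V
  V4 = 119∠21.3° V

Step 1 — Convert each phasor to rectangular form:
  V1 = 48·(cos(45.0°) + j·sin(45.0°)) = 33.94 + j33.94 V
  V2 = 41·(cos(45.6°) + j·sin(45.6°)) = 28.69 + j29.29 V
  V3 = 161·(cos(-60.0°) + j·sin(-60.0°)) = 80.5 - j139.4 V
  V4 = 119·(cos(21.3°) + j·sin(21.3°)) = 110.9 + j43.23 V
Step 2 — Sum components: V_total = 254 - j32.97 V.
Step 3 — Convert to polar: |V_total| = 256.1 V, ∠V_total = -7.4°.

V_total = 256.1∠-7.4° V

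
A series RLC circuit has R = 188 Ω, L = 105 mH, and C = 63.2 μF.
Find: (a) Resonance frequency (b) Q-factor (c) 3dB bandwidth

Step 1 — Resonance: ω₀ = 1/√(LC) = 1/√(0.105·6.32e-05) = 388.2 rad/s.
Step 2 — f₀ = ω₀/(2π) = 61.78 Hz.
Step 3 — Series Q: Q = ω₀L/R = 388.2·0.105/188 = 0.2168.
Step 4 — Bandwidth: Δω = ω₀/Q = 1790 rad/s; BW = Δω/(2π) = 285 Hz.

(a) f₀ = 61.78 Hz  (b) Q = 0.2168  (c) BW = 285 Hz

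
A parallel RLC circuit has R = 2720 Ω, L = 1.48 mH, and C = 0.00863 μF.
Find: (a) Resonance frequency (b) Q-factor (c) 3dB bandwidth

Step 1 — Resonance: ω₀ = 1/√(LC) = 1/√(0.00148·8.63e-09) = 2.798e+05 rad/s.
Step 2 — f₀ = ω₀/(2π) = 4.453e+04 Hz.
Step 3 — Parallel Q: Q = R/(ω₀L) = 2720/(2.798e+05·0.00148) = 6.568.
Step 4 — Bandwidth: Δω = ω₀/Q = 4.26e+04 rad/s; BW = Δω/(2π) = 6780 Hz.

(a) f₀ = 4.453e+04 Hz  (b) Q = 6.568  (c) BW = 6780 Hz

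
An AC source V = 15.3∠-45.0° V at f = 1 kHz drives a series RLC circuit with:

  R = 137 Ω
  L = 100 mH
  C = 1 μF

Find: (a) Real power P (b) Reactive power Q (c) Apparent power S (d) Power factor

Step 1 — Angular frequency: ω = 2π·f = 2π·1000 = 6283 rad/s.
Step 2 — Component impedances:
  R: Z = R = 137 Ω
  L: Z = jωL = j·6283·0.1 = 0 + j628.3 Ω
  C: Z = 1/(jωC) = -j/(ω·C) = 0 - j159.2 Ω
Step 3 — Series combination: Z_total = R + L + C = 137 + j469.2 Ω = 488.8∠73.7° Ω.
Step 4 — Source phasor: V = 15.3∠-45.0° V = 10.82 - j10.82 V.
Step 5 — Current: I = V / Z = -0.01504 - j0.02745 A = 0.0313∠-118.7° A.
Step 6 — Complex power: S = V·I* = 0.1343 + j0.4597 VA.
Step 7 — Real power: P = Re(S) = 0.1343 W.
Step 8 — Reactive power: Q = Im(S) = 0.4597 VAR.
Step 9 — Apparent power: |S| = 0.4789 VA.
Step 10 — Power factor: PF = P/|S| = 0.2803 (lagging).

(a) P = 0.1343 W  (b) Q = 0.4597 VAR  (c) S = 0.4789 VA  (d) PF = 0.2803 (lagging)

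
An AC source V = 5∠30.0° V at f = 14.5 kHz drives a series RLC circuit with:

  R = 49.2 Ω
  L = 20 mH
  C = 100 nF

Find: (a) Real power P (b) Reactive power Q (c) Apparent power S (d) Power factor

Step 1 — Angular frequency: ω = 2π·f = 2π·1.45e+04 = 9.111e+04 rad/s.
Step 2 — Component impedances:
  R: Z = R = 49.2 Ω
  L: Z = jωL = j·9.111e+04·0.02 = 0 + j1822 Ω
  C: Z = 1/(jωC) = -j/(ω·C) = 0 - j109.8 Ω
Step 3 — Series combination: Z_total = R + L + C = 49.2 + j1712 Ω = 1713∠88.4° Ω.
Step 4 — Source phasor: V = 5∠30.0° V = 4.33 + j2.5 V.
Step 5 — Current: I = V / Z = 0.001531 - j0.002485 A = 0.002919∠-58.4° A.
Step 6 — Complex power: S = V·I* = 0.0004191 + j0.01459 VA.
Step 7 — Real power: P = Re(S) = 0.0004191 W.
Step 8 — Reactive power: Q = Im(S) = 0.01459 VAR.
Step 9 — Apparent power: |S| = 0.01459 VA.
Step 10 — Power factor: PF = P/|S| = 0.02872 (lagging).

(a) P = 0.0004191 W  (b) Q = 0.01459 VAR  (c) S = 0.01459 VA  (d) PF = 0.02872 (lagging)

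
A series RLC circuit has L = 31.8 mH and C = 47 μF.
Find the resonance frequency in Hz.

Step 1 — Resonance condition Im(Z)=0 gives ω₀ = 1/√(LC).
Step 2 — ω₀ = 1/√(0.0318·4.7e-05) = 818 rad/s.
Step 3 — f₀ = ω₀/(2π) = 130.2 Hz.

f₀ = 130.2 Hz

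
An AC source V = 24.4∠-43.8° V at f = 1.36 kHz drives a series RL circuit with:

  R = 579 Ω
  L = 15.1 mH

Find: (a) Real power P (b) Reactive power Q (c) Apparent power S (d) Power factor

Step 1 — Angular frequency: ω = 2π·f = 2π·1360 = 8545 rad/s.
Step 2 — Component impedances:
  R: Z = R = 579 Ω
  L: Z = jωL = j·8545·0.0151 = 0 + j129 Ω
Step 3 — Series combination: Z_total = R + L = 579 + j129 Ω = 593.2∠12.6° Ω.
Step 4 — Source phasor: V = 24.4∠-43.8° V = 17.61 - j16.89 V.
Step 5 — Current: I = V / Z = 0.02278 - j0.03425 A = 0.04113∠-56.4° A.
Step 6 — Complex power: S = V·I* = 0.9796 + j0.2183 VA.
Step 7 — Real power: P = Re(S) = 0.9796 W.
Step 8 — Reactive power: Q = Im(S) = 0.2183 VAR.
Step 9 — Apparent power: |S| = 1.004 VA.
Step 10 — Power factor: PF = P/|S| = 0.9761 (lagging).

(a) P = 0.9796 W  (b) Q = 0.2183 VAR  (c) S = 1.004 VA  (d) PF = 0.9761 (lagging)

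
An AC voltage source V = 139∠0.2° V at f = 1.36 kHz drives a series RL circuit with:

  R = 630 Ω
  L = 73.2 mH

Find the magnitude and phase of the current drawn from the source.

Step 1 — Angular frequency: ω = 2π·f = 2π·1360 = 8545 rad/s.
Step 2 — Component impedances:
  R: Z = R = 630 Ω
  L: Z = jωL = j·8545·0.0732 = 0 + j625.5 Ω
Step 3 — Series combination: Z_total = R + L = 630 + j625.5 Ω = 887.8∠44.8° Ω.
Step 4 — Source phasor: V = 139∠0.2° V = 139 + j0.4852 V.
Step 5 — Ohm's law: I = V / Z_total = (139 + j0.4852) / (630 + j625.5) = 0.1115 - j0.1099 A.
Step 6 — Convert to polar: |I| = 0.1566 A, ∠I = -44.6°.

I = 0.1566∠-44.6° A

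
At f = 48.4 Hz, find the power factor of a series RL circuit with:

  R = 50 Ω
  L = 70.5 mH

Step 1 — Angular frequency: ω = 2π·f = 2π·48.4 = 304.1 rad/s.
Step 2 — Component impedances:
  R: Z = R = 50 Ω
  L: Z = jωL = j·304.1·0.0705 = 0 + j21.44 Ω
Step 3 — Series combination: Z_total = R + L = 50 + j21.44 Ω = 54.4∠23.2° Ω.
Step 4 — Power factor: PF = cos(φ) = Re(Z)/|Z| = 50/54.4 = 0.9191.
Step 5 — Type: Im(Z) = 21.44 ⇒ lagging (phase φ = 23.2°).

PF = 0.9191 (lagging, φ = 23.2°)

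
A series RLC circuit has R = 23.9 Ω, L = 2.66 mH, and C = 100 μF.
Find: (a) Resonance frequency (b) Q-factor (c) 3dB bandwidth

Step 1 — Resonance: ω₀ = 1/√(LC) = 1/√(0.00266·0.0001) = 1939 rad/s.
Step 2 — f₀ = ω₀/(2π) = 308.6 Hz.
Step 3 — Series Q: Q = ω₀L/R = 1939·0.00266/23.9 = 0.2158.
Step 4 — Bandwidth: Δω = ω₀/Q = 8985 rad/s; BW = Δω/(2π) = 1430 Hz.

(a) f₀ = 308.6 Hz  (b) Q = 0.2158  (c) BW = 1430 Hz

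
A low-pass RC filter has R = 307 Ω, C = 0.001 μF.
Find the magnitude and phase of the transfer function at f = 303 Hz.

Step 1 — Angular frequency: ω = 2π·303 = 1904 rad/s.
Step 2 — Transfer function: H(jω) = 1/(1 + jωRC).
Step 3 — Denominator: 1 + jωRC = 1 + j·1904·307·1e-09 = 1 + j0.0005845.
Step 4 — H = 1 - j0.0005845.
Step 5 — Magnitude: |H| = 1 (-0.0 dB); phase: φ = -0.0°.

|H| = 1 (-0.0 dB), φ = -0.0°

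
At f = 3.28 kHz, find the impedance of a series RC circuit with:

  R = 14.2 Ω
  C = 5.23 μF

Step 1 — Angular frequency: ω = 2π·f = 2π·3280 = 2.061e+04 rad/s.
Step 2 — Component impedances:
  R: Z = R = 14.2 Ω
  C: Z = 1/(jωC) = -j/(ω·C) = 0 - j9.278 Ω
Step 3 — Series combination: Z_total = R + C = 14.2 - j9.278 Ω = 16.96∠-33.2° Ω.

Z = 14.2 - j9.278 Ω = 16.96∠-33.2° Ω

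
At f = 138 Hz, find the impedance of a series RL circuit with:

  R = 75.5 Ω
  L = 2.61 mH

Step 1 — Angular frequency: ω = 2π·f = 2π·138 = 867.1 rad/s.
Step 2 — Component impedances:
  R: Z = R = 75.5 Ω
  L: Z = jωL = j·867.1·0.00261 = 0 + j2.263 Ω
Step 3 — Series combination: Z_total = R + L = 75.5 + j2.263 Ω = 75.53∠1.7° Ω.

Z = 75.5 + j2.263 Ω = 75.53∠1.7° Ω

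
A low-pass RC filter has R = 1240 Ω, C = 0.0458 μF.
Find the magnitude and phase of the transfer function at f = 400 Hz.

Step 1 — Angular frequency: ω = 2π·400 = 2513 rad/s.
Step 2 — Transfer function: H(jω) = 1/(1 + jωRC).
Step 3 — Denominator: 1 + jωRC = 1 + j·2513·1240·4.58e-08 = 1 + j0.1427.
Step 4 — H = 0.98 - j0.1399.
Step 5 — Magnitude: |H| = 0.99 (-0.1 dB); phase: φ = -8.1°.

|H| = 0.99 (-0.1 dB), φ = -8.1°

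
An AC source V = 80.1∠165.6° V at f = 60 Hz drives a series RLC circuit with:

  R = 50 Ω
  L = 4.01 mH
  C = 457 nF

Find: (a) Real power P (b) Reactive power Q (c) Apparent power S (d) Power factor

Step 1 — Angular frequency: ω = 2π·f = 2π·60 = 377 rad/s.
Step 2 — Component impedances:
  R: Z = R = 50 Ω
  L: Z = jωL = j·377·0.00401 = 0 + j1.512 Ω
  C: Z = 1/(jωC) = -j/(ω·C) = 0 - j5804 Ω
Step 3 — Series combination: Z_total = R + L + C = 50 - j5803 Ω = 5803∠-89.5° Ω.
Step 4 — Source phasor: V = 80.1∠165.6° V = -77.58 + j19.92 V.
Step 5 — Current: I = V / Z = -0.003548 - j0.01334 A = 0.0138∠-104.9° A.
Step 6 — Complex power: S = V·I* = 0.009526 - j1.106 VA.
Step 7 — Real power: P = Re(S) = 0.009526 W.
Step 8 — Reactive power: Q = Im(S) = -1.106 VAR.
Step 9 — Apparent power: |S| = 1.106 VA.
Step 10 — Power factor: PF = P/|S| = 0.008616 (leading).

(a) P = 0.009526 W  (b) Q = -1.106 VAR  (c) S = 1.106 VA  (d) PF = 0.008616 (leading)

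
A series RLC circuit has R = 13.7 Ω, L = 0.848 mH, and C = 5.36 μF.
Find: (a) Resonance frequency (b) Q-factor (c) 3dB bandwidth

Step 1 — Resonance condition Im(Z)=0 gives ω₀ = 1/√(LC).
Step 2 — ω₀ = 1/√(0.000848·5.36e-06) = 1.483e+04 rad/s.
Step 3 — f₀ = ω₀/(2π) = 2361 Hz.
Step 4 — Series Q: Q = ω₀L/R = 1.483e+04·0.000848/13.7 = 0.9181.
Step 5 — 3dB bandwidth: Δω = ω₀/Q = 1.616e+04 rad/s; BW = Δω/(2π) = 2571 Hz.

(a) f₀ = 2361 Hz  (b) Q = 0.9181  (c) BW = 2571 Hz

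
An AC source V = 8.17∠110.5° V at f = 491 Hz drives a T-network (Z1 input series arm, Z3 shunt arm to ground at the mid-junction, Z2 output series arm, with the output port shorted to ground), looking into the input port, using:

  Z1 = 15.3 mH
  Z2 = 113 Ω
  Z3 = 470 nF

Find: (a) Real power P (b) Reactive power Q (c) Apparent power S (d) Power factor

Step 1 — Angular frequency: ω = 2π·f = 2π·491 = 3085 rad/s.
Step 2 — Component impedances:
  Z1: Z = jωL = j·3085·0.0153 = 0 + j47.2 Ω
  Z2: Z = R = 113 Ω
  Z3: Z = 1/(jωC) = -j/(ω·C) = 0 - j689.7 Ω
Step 3 — With the output port shorted to ground, the output series arm Z2 runs from the junction to ground; the shunt arm Z3 also runs from the junction to ground. They appear in parallel: Z3 || Z2 = 110 - j18.03 Ω.
Step 4 — Series with input arm Z1: Z_in = Z1 + (Z3 || Z2) = 110 + j29.17 Ω = 113.8∠14.8° Ω.
Step 5 — Source phasor: V = 8.17∠110.5° V = -2.861 + j7.653 V.
Step 6 — Current: I = V / Z = -0.00707 + j0.07141 A = 0.07176∠95.7° A.
Step 7 — Complex power: S = V·I* = 0.5667 + j0.1502 VA.
Step 8 — Real power: P = Re(S) = 0.5667 W.
Step 9 — Reactive power: Q = Im(S) = 0.1502 VAR.
Step 10 — Apparent power: |S| = 0.5863 VA.
Step 11 — Power factor: PF = P/|S| = 0.9666 (lagging).

(a) P = 0.5667 W  (b) Q = 0.1502 VAR  (c) S = 0.5863 VA  (d) PF = 0.9666 (lagging)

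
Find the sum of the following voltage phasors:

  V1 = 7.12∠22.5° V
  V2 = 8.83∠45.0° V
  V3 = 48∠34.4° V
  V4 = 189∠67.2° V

Step 1 — Convert each phasor to rectangular form:
  V1 = 7.12·(cos(22.5°) + j·sin(22.5°)) = 6.578 + j2.725 V
  V2 = 8.83·(cos(45.0°) + j·sin(45.0°)) = 6.244 + j6.244 V
  V3 = 48·(cos(34.4°) + j·sin(34.4°)) = 39.61 + j27.12 V
  V4 = 189·(cos(67.2°) + j·sin(67.2°)) = 73.24 + j174.2 V
Step 2 — Sum components: V_total = 125.7 + j210.3 V.
Step 3 — Convert to polar: |V_total| = 245 V, ∠V_total = 59.1°.

V_total = 245∠59.1° V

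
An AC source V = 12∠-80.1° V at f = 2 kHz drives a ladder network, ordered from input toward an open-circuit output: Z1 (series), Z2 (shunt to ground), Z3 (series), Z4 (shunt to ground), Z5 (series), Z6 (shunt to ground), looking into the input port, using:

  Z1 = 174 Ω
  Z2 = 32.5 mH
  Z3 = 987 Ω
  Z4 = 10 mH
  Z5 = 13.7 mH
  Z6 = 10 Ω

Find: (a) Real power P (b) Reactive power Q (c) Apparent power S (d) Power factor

Step 1 — Angular frequency: ω = 2π·f = 2π·2000 = 1.257e+04 rad/s.
Step 2 — Component impedances:
  Z1: Z = R = 174 Ω
  Z2: Z = jωL = j·1.257e+04·0.0325 = 0 + j408.4 Ω
  Z3: Z = R = 987 Ω
  Z4: Z = jωL = j·1.257e+04·0.01 = 0 + j125.7 Ω
  Z5: Z = jωL = j·1.257e+04·0.0137 = 0 + j172.2 Ω
  Z6: Z = R = 10 Ω
Step 3 — Ladder network (open output): work backward from the far end, alternating series and parallel combinations. Z_in = 310.4 + j342 Ω = 461.9∠47.8° Ω.
Step 4 — Source phasor: V = 12∠-80.1° V = 2.063 - j11.82 V.
Step 5 — Current: I = V / Z = -0.01595 - j0.02051 A = 0.02598∠-127.9° A.
Step 6 — Complex power: S = V·I* = 0.2095 + j0.2309 VA.
Step 7 — Real power: P = Re(S) = 0.2095 W.
Step 8 — Reactive power: Q = Im(S) = 0.2309 VAR.
Step 9 — Apparent power: |S| = 0.3118 VA.
Step 10 — Power factor: PF = P/|S| = 0.672 (lagging).

(a) P = 0.2095 W  (b) Q = 0.2309 VAR  (c) S = 0.3118 VA  (d) PF = 0.672 (lagging)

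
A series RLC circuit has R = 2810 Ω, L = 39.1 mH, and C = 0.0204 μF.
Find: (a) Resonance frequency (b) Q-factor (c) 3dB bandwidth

Step 1 — Resonance: ω₀ = 1/√(LC) = 1/√(0.0391·2.04e-08) = 3.541e+04 rad/s.
Step 2 — f₀ = ω₀/(2π) = 5635 Hz.
Step 3 — Series Q: Q = ω₀L/R = 3.541e+04·0.0391/2810 = 0.4927.
Step 4 — Bandwidth: Δω = ω₀/Q = 7.187e+04 rad/s; BW = Δω/(2π) = 1.144e+04 Hz.

(a) f₀ = 5635 Hz  (b) Q = 0.4927  (c) BW = 1.144e+04 Hz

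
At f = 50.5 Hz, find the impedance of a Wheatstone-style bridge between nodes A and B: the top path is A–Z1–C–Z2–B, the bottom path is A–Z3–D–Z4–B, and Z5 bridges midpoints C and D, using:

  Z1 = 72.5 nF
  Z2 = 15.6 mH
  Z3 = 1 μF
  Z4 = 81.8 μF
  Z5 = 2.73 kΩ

Step 1 — Angular frequency: ω = 2π·f = 2π·50.5 = 317.3 rad/s.
Step 2 — Component impedances:
  Z1: Z = 1/(jωC) = -j/(ω·C) = 0 - j4.347e+04 Ω
  Z2: Z = jωL = j·317.3·0.0156 = 0 + j4.95 Ω
  Z3: Z = 1/(jωC) = -j/(ω·C) = 0 - j3152 Ω
  Z4: Z = 1/(jωC) = -j/(ω·C) = 0 - j38.53 Ω
  Z5: Z = R = 2730 Ω
Step 3 — Bridge requires nodal analysis (the Z5 bridge couples midpoints C and D, so the two paths cannot be reduced to a simple series/parallel combination). Setting node B to ground and injecting 1 A at node A, the 3-node admittance system at A, C, D solves to V_A = Z_AB = 0.4808 - j2972 Ω = 2972∠-90.0° Ω.

Z = 0.4808 - j2972 Ω = 2972∠-90.0° Ω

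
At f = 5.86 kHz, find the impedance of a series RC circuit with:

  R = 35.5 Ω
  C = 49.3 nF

Step 1 — Angular frequency: ω = 2π·f = 2π·5860 = 3.682e+04 rad/s.
Step 2 — Component impedances:
  R: Z = R = 35.5 Ω
  C: Z = 1/(jωC) = -j/(ω·C) = 0 - j550.9 Ω
Step 3 — Series combination: Z_total = R + C = 35.5 - j550.9 Ω = 552∠-86.3° Ω.

Z = 35.5 - j550.9 Ω = 552∠-86.3° Ω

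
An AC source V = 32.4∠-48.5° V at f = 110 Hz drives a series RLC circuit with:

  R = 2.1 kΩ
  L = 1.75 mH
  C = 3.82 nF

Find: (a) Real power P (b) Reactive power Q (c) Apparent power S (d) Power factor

Step 1 — Angular frequency: ω = 2π·f = 2π·110 = 691.2 rad/s.
Step 2 — Component impedances:
  R: Z = R = 2100 Ω
  L: Z = jωL = j·691.2·0.00175 = 0 + j1.21 Ω
  C: Z = 1/(jωC) = -j/(ω·C) = 0 - j3.788e+05 Ω
Step 3 — Series combination: Z_total = R + L + C = 2100 - j3.788e+05 Ω = 3.788e+05∠-89.7° Ω.
Step 4 — Source phasor: V = 32.4∠-48.5° V = 21.47 - j24.27 V.
Step 5 — Current: I = V / Z = 6.438e-05 + j5.633e-05 A = 8.554e-05∠41.2° A.
Step 6 — Complex power: S = V·I* = 1.537e-05 - j0.002771 VA.
Step 7 — Real power: P = Re(S) = 1.537e-05 W.
Step 8 — Reactive power: Q = Im(S) = -0.002771 VAR.
Step 9 — Apparent power: |S| = 0.002772 VA.
Step 10 — Power factor: PF = P/|S| = 0.005544 (leading).

(a) P = 1.537e-05 W  (b) Q = -0.002771 VAR  (c) S = 0.002772 VA  (d) PF = 0.005544 (leading)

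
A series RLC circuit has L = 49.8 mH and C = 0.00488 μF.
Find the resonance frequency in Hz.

Step 1 — Resonance condition Im(Z)=0 gives ω₀ = 1/√(LC).
Step 2 — ω₀ = 1/√(0.0498·4.88e-09) = 6.415e+04 rad/s.
Step 3 — f₀ = ω₀/(2π) = 1.021e+04 Hz.

f₀ = 1.021e+04 Hz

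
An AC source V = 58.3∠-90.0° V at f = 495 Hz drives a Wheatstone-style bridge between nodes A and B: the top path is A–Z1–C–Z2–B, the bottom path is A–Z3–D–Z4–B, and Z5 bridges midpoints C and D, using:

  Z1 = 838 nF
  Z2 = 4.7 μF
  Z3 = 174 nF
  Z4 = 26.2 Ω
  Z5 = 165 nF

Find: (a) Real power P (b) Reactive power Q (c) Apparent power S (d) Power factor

Step 1 — Angular frequency: ω = 2π·f = 2π·495 = 3110 rad/s.
Step 2 — Component impedances:
  Z1: Z = 1/(jωC) = -j/(ω·C) = 0 - j383.7 Ω
  Z2: Z = 1/(jωC) = -j/(ω·C) = 0 - j68.41 Ω
  Z3: Z = 1/(jωC) = -j/(ω·C) = 0 - j1848 Ω
  Z4: Z = R = 26.2 Ω
  Z5: Z = 1/(jωC) = -j/(ω·C) = 0 - j1949 Ω
Step 3 — Bridge requires nodal analysis (the Z5 bridge couples midpoints C and D, so the two paths cannot be reduced to a simple series/parallel combination). Setting node B to ground and injecting 1 A at node A, the 3-node admittance system at A, C, D solves to V_A = Z_AB = 1.303 - j361.8 Ω = 361.8∠-89.8° Ω.
Step 4 — Source phasor: V = 58.3∠-90.0° V = 0 - j58.3 V.
Step 5 — Current: I = V / Z = 0.1612 - j0.0005803 A = 0.1612∠-0.2° A.
Step 6 — Complex power: S = V·I* = 0.03383 - j9.395 VA.
Step 7 — Real power: P = Re(S) = 0.03383 W.
Step 8 — Reactive power: Q = Im(S) = -9.395 VAR.
Step 9 — Apparent power: |S| = 9.395 VA.
Step 10 — Power factor: PF = P/|S| = 0.003601 (leading).

(a) P = 0.03383 W  (b) Q = -9.395 VAR  (c) S = 9.395 VA  (d) PF = 0.003601 (leading)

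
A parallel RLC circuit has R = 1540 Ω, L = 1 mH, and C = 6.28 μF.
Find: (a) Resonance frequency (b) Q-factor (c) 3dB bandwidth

Step 1 — Resonance: ω₀ = 1/√(LC) = 1/√(0.001·6.28e-06) = 1.262e+04 rad/s.
Step 2 — f₀ = ω₀/(2π) = 2008 Hz.
Step 3 — Parallel Q: Q = R/(ω₀L) = 1540/(1.262e+04·0.001) = 122.
Step 4 — Bandwidth: Δω = ω₀/Q = 103.4 rad/s; BW = Δω/(2π) = 16.46 Hz.

(a) f₀ = 2008 Hz  (b) Q = 122  (c) BW = 16.46 Hz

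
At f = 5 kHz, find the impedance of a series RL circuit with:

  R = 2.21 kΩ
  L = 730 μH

Step 1 — Angular frequency: ω = 2π·f = 2π·5000 = 3.142e+04 rad/s.
Step 2 — Component impedances:
  R: Z = R = 2210 Ω
  L: Z = jωL = j·3.142e+04·0.00073 = 0 + j22.93 Ω
Step 3 — Series combination: Z_total = R + L = 2210 + j22.93 Ω = 2210∠0.6° Ω.

Z = 2210 + j22.93 Ω = 2210∠0.6° Ω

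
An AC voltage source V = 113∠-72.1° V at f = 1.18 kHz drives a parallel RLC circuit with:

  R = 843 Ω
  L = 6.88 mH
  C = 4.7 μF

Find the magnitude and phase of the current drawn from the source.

Step 1 — Angular frequency: ω = 2π·f = 2π·1180 = 7414 rad/s.
Step 2 — Component impedances:
  R: Z = R = 843 Ω
  L: Z = jωL = j·7414·0.00688 = 0 + j51.01 Ω
  C: Z = 1/(jωC) = -j/(ω·C) = 0 - j28.7 Ω
Step 3 — Parallel combination: 1/Z_total = 1/R + 1/L + 1/C; Z_total = 5.075 - j65.21 Ω = 65.41∠-85.5° Ω.
Step 4 — Source phasor: V = 113∠-72.1° V = 34.73 - j107.5 V.
Step 5 — Ohm's law: I = V / Z_total = (34.73 - j107.5) / (5.075 - j65.21) = 1.68 + j0.4018 A.
Step 6 — Convert to polar: |I| = 1.728 A, ∠I = 13.4°.

I = 1.728∠13.4° A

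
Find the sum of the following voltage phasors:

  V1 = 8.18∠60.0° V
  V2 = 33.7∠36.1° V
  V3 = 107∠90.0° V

Step 1 — Convert each phasor to rectangular form:
  V1 = 8.18·(cos(60.0°) + j·sin(60.0°)) = 4.09 + j7.084 V
  V2 = 33.7·(cos(36.1°) + j·sin(36.1°)) = 27.23 + j19.86 V
  V3 = 107·(cos(90.0°) + j·sin(90.0°)) = 0 + j107 V
Step 2 — Sum components: V_total = 31.32 + j133.9 V.
Step 3 — Convert to polar: |V_total| = 137.6 V, ∠V_total = 76.8°.

V_total = 137.6∠76.8° V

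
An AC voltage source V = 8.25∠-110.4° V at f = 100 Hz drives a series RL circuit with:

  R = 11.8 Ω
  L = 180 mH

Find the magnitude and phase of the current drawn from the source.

Step 1 — Angular frequency: ω = 2π·f = 2π·100 = 628.3 rad/s.
Step 2 — Component impedances:
  R: Z = R = 11.8 Ω
  L: Z = jωL = j·628.3·0.18 = 0 + j113.1 Ω
Step 3 — Series combination: Z_total = R + L = 11.8 + j113.1 Ω = 113.7∠84.0° Ω.
Step 4 — Source phasor: V = 8.25∠-110.4° V = -2.876 - j7.733 V.
Step 5 — Ohm's law: I = V / Z_total = (-2.876 - j7.733) / (11.8 + j113.1) = -0.07026 + j0.0181 A.
Step 6 — Convert to polar: |I| = 0.07255 A, ∠I = 165.6°.

I = 0.07255∠165.6° A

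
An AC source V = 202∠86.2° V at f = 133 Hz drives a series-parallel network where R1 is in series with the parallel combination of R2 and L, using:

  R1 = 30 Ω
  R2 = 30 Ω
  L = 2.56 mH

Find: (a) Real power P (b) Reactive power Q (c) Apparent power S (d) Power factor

Step 1 — Angular frequency: ω = 2π·f = 2π·133 = 835.7 rad/s.
Step 2 — Component impedances:
  R1: Z = R = 30 Ω
  R2: Z = R = 30 Ω
  L: Z = jωL = j·835.7·0.00256 = 0 + j2.139 Ω
Step 3 — Parallel branch: R2 || L = 1/(1/R2 + 1/L) = 0.1518 + j2.128 Ω.
Step 4 — Series with R1: Z_total = R1 + (R2 || L) = 30.15 + j2.128 Ω = 30.23∠4.0° Ω.
Step 5 — Source phasor: V = 202∠86.2° V = 13.39 + j201.6 V.
Step 6 — Current: I = V / Z = 0.9113 + j6.62 A = 6.683∠82.2° A.
Step 7 — Complex power: S = V·I* = 1347 + j95.06 VA.
Step 8 — Real power: P = Re(S) = 1347 W.
Step 9 — Reactive power: Q = Im(S) = 95.06 VAR.
Step 10 — Apparent power: |S| = 1350 VA.
Step 11 — Power factor: PF = P/|S| = 0.9975 (lagging).

(a) P = 1347 W  (b) Q = 95.06 VAR  (c) S = 1350 VA  (d) PF = 0.9975 (lagging)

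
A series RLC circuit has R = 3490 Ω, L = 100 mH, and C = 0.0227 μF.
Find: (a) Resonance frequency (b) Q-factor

Step 1 — Resonance condition Im(Z)=0 gives ω₀ = 1/√(LC).
Step 2 — ω₀ = 1/√(0.1·2.27e-08) = 2.099e+04 rad/s.
Step 3 — f₀ = ω₀/(2π) = 3340 Hz.
Step 4 — Series Q: Q = ω₀L/R = 2.099e+04·0.1/3490 = 0.6014.

(a) f₀ = 3340 Hz  (b) Q = 0.6014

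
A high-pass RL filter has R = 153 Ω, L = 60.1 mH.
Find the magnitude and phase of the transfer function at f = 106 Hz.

Step 1 — Angular frequency: ω = 2π·106 = 666 rad/s.
Step 2 — Transfer function: H(jω) = jωL/(R + jωL).
Step 3 — Numerator jωL = j·40.03; denominator R + jωL = 153 + j40.03.
Step 4 — H = 0.06406 + j0.2449.
Step 5 — Magnitude: |H| = 0.2531 (-11.9 dB); phase: φ = 75.3°.

|H| = 0.2531 (-11.9 dB), φ = 75.3°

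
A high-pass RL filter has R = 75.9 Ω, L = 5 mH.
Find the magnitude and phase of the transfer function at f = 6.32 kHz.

Step 1 — Angular frequency: ω = 2π·6320 = 3.971e+04 rad/s.
Step 2 — Transfer function: H(jω) = jωL/(R + jωL).
Step 3 — Numerator jωL = j·198.5; denominator R + jωL = 75.9 + j198.5.
Step 4 — H = 0.8725 + j0.3335.
Step 5 — Magnitude: |H| = 0.9341 (-0.6 dB); phase: φ = 20.9°.

|H| = 0.9341 (-0.6 dB), φ = 20.9°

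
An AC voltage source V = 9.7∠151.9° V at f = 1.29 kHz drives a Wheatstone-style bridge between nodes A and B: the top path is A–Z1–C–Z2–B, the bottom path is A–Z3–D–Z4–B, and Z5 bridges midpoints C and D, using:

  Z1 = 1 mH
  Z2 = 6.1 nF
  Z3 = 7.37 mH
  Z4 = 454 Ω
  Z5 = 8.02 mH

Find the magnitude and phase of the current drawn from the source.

Step 1 — Angular frequency: ω = 2π·f = 2π·1290 = 8105 rad/s.
Step 2 — Component impedances:
  Z1: Z = jωL = j·8105·0.001 = 0 + j8.105 Ω
  Z2: Z = 1/(jωC) = -j/(ω·C) = 0 - j2.023e+04 Ω
  Z3: Z = jωL = j·8105·0.00737 = 0 + j59.74 Ω
  Z4: Z = R = 454 Ω
  Z5: Z = jωL = j·8105·0.00802 = 0 + j65 Ω
Step 3 — Bridge requires nodal analysis (the Z5 bridge couples midpoints C and D, so the two paths cannot be reduced to a simple series/parallel combination). Setting node B to ground and injecting 1 A at node A, the 3-node admittance system at A, C, D solves to V_A = Z_AB = 455.1 + j22.69 Ω = 455.7∠2.9° Ω.
Step 4 — Source phasor: V = 9.7∠151.9° V = -8.557 + j4.569 V.
Step 5 — Ohm's law: I = V / Z_total = (-8.557 + j4.569) / (455.1 + j22.69) = -0.01826 + j0.01095 A.
Step 6 — Convert to polar: |I| = 0.02129 A, ∠I = 149.0°.

I = 0.02129∠149.0° A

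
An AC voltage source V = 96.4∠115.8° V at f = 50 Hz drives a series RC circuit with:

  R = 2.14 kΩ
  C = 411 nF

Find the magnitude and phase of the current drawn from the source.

Step 1 — Angular frequency: ω = 2π·f = 2π·50 = 314.2 rad/s.
Step 2 — Component impedances:
  R: Z = R = 2140 Ω
  C: Z = 1/(jωC) = -j/(ω·C) = 0 - j7745 Ω
Step 3 — Series combination: Z_total = R + C = 2140 - j7745 Ω = 8035∠-74.6° Ω.
Step 4 — Source phasor: V = 96.4∠115.8° V = -41.96 + j86.79 V.
Step 5 — Ohm's law: I = V / Z_total = (-41.96 + j86.79) / (2140 - j7745) = -0.0118 - j0.002156 A.
Step 6 — Convert to polar: |I| = 0.012 A, ∠I = -169.6°.

I = 0.012∠-169.6° A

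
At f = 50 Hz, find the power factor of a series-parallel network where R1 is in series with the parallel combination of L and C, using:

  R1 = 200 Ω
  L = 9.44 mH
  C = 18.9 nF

Step 1 — Angular frequency: ω = 2π·f = 2π·50 = 314.2 rad/s.
Step 2 — Component impedances:
  R1: Z = R = 200 Ω
  L: Z = jωL = j·314.2·0.00944 = 0 + j2.966 Ω
  C: Z = 1/(jωC) = -j/(ω·C) = 0 - j1.684e+05 Ω
Step 3 — Parallel branch: L || C = 1/(1/L + 1/C) = 0 + j2.966 Ω.
Step 4 — Series with R1: Z_total = R1 + (L || C) = 200 + j2.966 Ω = 200∠0.8° Ω.
Step 5 — Power factor: PF = cos(φ) = Re(Z)/|Z| = 200/200.02 = 0.9999.
Step 6 — Type: Im(Z) = 2.966 ⇒ lagging (phase φ = 0.8°).

PF = 0.9999 (lagging, φ = 0.8°)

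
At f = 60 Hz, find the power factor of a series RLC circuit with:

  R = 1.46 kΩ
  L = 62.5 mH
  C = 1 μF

Step 1 — Angular frequency: ω = 2π·f = 2π·60 = 377 rad/s.
Step 2 — Component impedances:
  R: Z = R = 1460 Ω
  L: Z = jωL = j·377·0.0625 = 0 + j23.56 Ω
  C: Z = 1/(jωC) = -j/(ω·C) = 0 - j2653 Ω
Step 3 — Series combination: Z_total = R + L + C = 1460 - j2629 Ω = 3007∠-61.0° Ω.
Step 4 — Power factor: PF = cos(φ) = Re(Z)/|Z| = 1460/3007 = 0.4855.
Step 5 — Type: Im(Z) = -2629 ⇒ leading (phase φ = -61.0°).

PF = 0.4855 (leading, φ = -61.0°)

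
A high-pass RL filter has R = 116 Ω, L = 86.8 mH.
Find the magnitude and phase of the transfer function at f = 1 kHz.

Step 1 — Angular frequency: ω = 2π·1000 = 6283 rad/s.
Step 2 — Transfer function: H(jω) = jωL/(R + jωL).
Step 3 — Numerator jωL = j·545.4; denominator R + jωL = 116 + j545.4.
Step 4 — H = 0.9567 + j0.2035.
Step 5 — Magnitude: |H| = 0.9781 (-0.2 dB); phase: φ = 12.0°.

|H| = 0.9781 (-0.2 dB), φ = 12.0°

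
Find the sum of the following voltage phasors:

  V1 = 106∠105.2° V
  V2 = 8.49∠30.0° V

Step 1 — Convert each phasor to rectangular form:
  V1 = 106·(cos(105.2°) + j·sin(105.2°)) = -27.79 + j102.3 V
  V2 = 8.49·(cos(30.0°) + j·sin(30.0°)) = 7.353 + j4.245 V
Step 2 — Sum components: V_total = -20.44 + j106.5 V.
Step 3 — Convert to polar: |V_total| = 108.5 V, ∠V_total = 100.9°.

V_total = 108.5∠100.9° V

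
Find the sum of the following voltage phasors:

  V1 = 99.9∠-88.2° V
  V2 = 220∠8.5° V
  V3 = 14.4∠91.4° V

Step 1 — Convert each phasor to rectangular form:
  V1 = 99.9·(cos(-88.2°) + j·sin(-88.2°)) = 3.138 - j99.85 V
  V2 = 220·(cos(8.5°) + j·sin(8.5°)) = 217.6 + j32.52 V
  V3 = 14.4·(cos(91.4°) + j·sin(91.4°)) = -0.3518 + j14.4 V
Step 2 — Sum components: V_total = 220.4 - j52.94 V.
Step 3 — Convert to polar: |V_total| = 226.6 V, ∠V_total = -13.5°.

V_total = 226.6∠-13.5° V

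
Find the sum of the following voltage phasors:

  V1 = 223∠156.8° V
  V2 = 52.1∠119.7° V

Step 1 — Convert each phasor to rectangular form:
  V1 = 223·(cos(156.8°) + j·sin(156.8°)) = -205 + j87.85 V
  V2 = 52.1·(cos(119.7°) + j·sin(119.7°)) = -25.81 + j45.26 V
Step 2 — Sum components: V_total = -230.8 + j133.1 V.
Step 3 — Convert to polar: |V_total| = 266.4 V, ∠V_total = 150.0°.

V_total = 266.4∠150.0° V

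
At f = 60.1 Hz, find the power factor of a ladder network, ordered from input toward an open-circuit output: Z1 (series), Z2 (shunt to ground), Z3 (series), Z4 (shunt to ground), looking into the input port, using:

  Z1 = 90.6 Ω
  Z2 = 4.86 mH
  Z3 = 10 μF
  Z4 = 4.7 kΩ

Step 1 — Angular frequency: ω = 2π·f = 2π·60.1 = 377.6 rad/s.
Step 2 — Component impedances:
  Z1: Z = R = 90.6 Ω
  Z2: Z = jωL = j·377.6·0.00486 = 0 + j1.835 Ω
  Z3: Z = 1/(jωC) = -j/(ω·C) = 0 - j264.8 Ω
  Z4: Z = R = 4700 Ω
Step 3 — Ladder network (open output): work backward from the far end, alternating series and parallel combinations. Z_in = 90.6 + j1.835 Ω = 90.62∠1.2° Ω.
Step 4 — Power factor: PF = cos(φ) = Re(Z)/|Z| = 90.6/90.62 = 0.9998.
Step 5 — Type: Im(Z) = 1.835 ⇒ lagging (phase φ = 1.2°).

PF = 0.9998 (lagging, φ = 1.2°)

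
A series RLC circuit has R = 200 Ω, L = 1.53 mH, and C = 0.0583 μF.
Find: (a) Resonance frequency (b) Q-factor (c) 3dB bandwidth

Step 1 — Resonance: ω₀ = 1/√(LC) = 1/√(0.00153·5.83e-08) = 1.059e+05 rad/s.
Step 2 — f₀ = ω₀/(2π) = 1.685e+04 Hz.
Step 3 — Series Q: Q = ω₀L/R = 1.059e+05·0.00153/200 = 0.81.
Step 4 — Bandwidth: Δω = ω₀/Q = 1.307e+05 rad/s; BW = Δω/(2π) = 2.08e+04 Hz.

(a) f₀ = 1.685e+04 Hz  (b) Q = 0.81  (c) BW = 2.08e+04 Hz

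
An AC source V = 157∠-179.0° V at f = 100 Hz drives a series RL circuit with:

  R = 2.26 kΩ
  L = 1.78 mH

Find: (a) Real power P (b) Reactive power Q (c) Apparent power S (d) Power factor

Step 1 — Angular frequency: ω = 2π·f = 2π·100 = 628.3 rad/s.
Step 2 — Component impedances:
  R: Z = R = 2260 Ω
  L: Z = jωL = j·628.3·0.00178 = 0 + j1.118 Ω
Step 3 — Series combination: Z_total = R + L = 2260 + j1.118 Ω = 2260∠0.0° Ω.
Step 4 — Source phasor: V = 157∠-179.0° V = -157 - j2.74 V.
Step 5 — Current: I = V / Z = -0.06946 - j0.001178 A = 0.06947∠-179.0° A.
Step 6 — Complex power: S = V·I* = 10.91 + j0.005397 VA.
Step 7 — Real power: P = Re(S) = 10.91 W.
Step 8 — Reactive power: Q = Im(S) = 0.005397 VAR.
Step 9 — Apparent power: |S| = 10.91 VA.
Step 10 — Power factor: PF = P/|S| = 1 (lagging).

(a) P = 10.91 W  (b) Q = 0.005397 VAR  (c) S = 10.91 VA  (d) PF = 1 (lagging)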